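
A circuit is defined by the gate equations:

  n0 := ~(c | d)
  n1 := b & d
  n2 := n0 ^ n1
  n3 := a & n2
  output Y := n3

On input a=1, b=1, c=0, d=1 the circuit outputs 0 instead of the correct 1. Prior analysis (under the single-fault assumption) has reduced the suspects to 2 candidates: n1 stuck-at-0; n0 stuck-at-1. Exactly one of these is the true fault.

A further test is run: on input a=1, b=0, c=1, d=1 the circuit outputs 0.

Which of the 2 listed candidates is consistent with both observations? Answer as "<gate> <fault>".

n1 stuck-at-0

Evaluate each candidate on input a=1, b=0, c=1, d=1:
  n1 stuck-at-0: n0=0, n1=0 [stuck-at-0], n2=0, n3=0 → 0 — matches
  n0 stuck-at-1: n0=1 [stuck-at-1], n1=0, n2=1, n3=1 → 1 — eliminated
Only n1 stuck-at-0 reproduces the observed 0.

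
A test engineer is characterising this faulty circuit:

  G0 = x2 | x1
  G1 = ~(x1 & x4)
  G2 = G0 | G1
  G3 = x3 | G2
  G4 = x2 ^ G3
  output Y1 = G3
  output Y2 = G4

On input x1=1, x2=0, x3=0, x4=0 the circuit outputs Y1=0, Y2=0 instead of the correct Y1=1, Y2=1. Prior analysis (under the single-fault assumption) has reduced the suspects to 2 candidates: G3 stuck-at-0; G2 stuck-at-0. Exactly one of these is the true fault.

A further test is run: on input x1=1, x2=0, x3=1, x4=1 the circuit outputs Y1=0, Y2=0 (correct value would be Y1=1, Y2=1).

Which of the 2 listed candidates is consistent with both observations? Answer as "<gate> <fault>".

G3 stuck-at-0

Evaluate each candidate on input x1=1, x2=0, x3=1, x4=1:
  G3 stuck-at-0: G0=1, G1=0, G2=1, G3=0 [stuck-at-0], G4=0 → Y1=0, Y2=0 — matches
  G2 stuck-at-0: G0=1, G1=0, G2=0 [stuck-at-0], G3=1, G4=1 → Y1=1, Y2=1 — eliminated
Only G3 stuck-at-0 reproduces the observed Y1=0, Y2=0.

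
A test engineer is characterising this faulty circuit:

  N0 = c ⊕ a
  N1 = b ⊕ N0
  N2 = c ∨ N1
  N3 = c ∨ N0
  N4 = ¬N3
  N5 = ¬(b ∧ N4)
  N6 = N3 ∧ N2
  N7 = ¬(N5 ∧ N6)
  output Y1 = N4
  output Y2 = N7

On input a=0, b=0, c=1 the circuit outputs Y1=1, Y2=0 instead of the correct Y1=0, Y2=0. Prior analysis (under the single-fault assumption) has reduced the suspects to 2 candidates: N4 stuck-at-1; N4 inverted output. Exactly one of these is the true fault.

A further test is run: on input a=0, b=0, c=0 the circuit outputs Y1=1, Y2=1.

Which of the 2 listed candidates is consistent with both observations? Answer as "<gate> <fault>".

Evaluate each candidate on input a=0, b=0, c=0:
  N4 stuck-at-1: N0=0, N1=0, N2=0, N3=0, N4=1 [stuck-at-1], N5=1, N6=0, N7=1 → Y1=1, Y2=1 — matches
  N4 inverted output: N0=0, N1=0, N2=0, N3=0, N4=0 [inverted output], N5=1, N6=0, N7=1 → Y1=0, Y2=1 — eliminated
Only N4 stuck-at-1 reproduces the observed Y1=1, Y2=1.

N4 stuck-at-1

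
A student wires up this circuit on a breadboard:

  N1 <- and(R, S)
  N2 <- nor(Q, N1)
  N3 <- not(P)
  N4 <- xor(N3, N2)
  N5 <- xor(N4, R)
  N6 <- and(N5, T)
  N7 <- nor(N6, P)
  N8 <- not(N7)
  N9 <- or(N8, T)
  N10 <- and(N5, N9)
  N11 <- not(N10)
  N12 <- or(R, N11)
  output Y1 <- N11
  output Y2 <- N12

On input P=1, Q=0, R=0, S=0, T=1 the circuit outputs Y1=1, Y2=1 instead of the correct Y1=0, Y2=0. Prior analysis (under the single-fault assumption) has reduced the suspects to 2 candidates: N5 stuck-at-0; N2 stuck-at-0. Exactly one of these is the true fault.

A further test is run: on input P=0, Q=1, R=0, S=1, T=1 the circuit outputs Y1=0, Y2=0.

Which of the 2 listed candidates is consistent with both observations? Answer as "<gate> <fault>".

N2 stuck-at-0

Evaluate each candidate on input P=0, Q=1, R=0, S=1, T=1:
  N5 stuck-at-0: N1=0, N2=0, N3=1, N4=1, N5=0 [stuck-at-0], N6=0, N7=1, N8=0, N9=1, N10=0, N11=1, N12=1 → Y1=1, Y2=1 — eliminated
  N2 stuck-at-0: N1=0, N2=0 [stuck-at-0], N3=1, N4=1, N5=1, N6=1, N7=0, N8=1, N9=1, N10=1, N11=0, N12=0 → Y1=0, Y2=0 — matches
Only N2 stuck-at-0 reproduces the observed Y1=0, Y2=0.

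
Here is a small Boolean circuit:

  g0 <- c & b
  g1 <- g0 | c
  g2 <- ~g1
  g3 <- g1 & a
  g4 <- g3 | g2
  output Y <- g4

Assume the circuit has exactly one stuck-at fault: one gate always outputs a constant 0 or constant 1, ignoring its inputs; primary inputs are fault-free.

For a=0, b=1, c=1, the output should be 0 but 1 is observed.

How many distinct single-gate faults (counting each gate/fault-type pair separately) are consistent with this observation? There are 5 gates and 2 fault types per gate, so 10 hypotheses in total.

Fault-free: g0=1, g1=1, g2=0, g3=0, g4=0 → 0. Observed 1.
  g0 stuck-at-0: output 0 ✗
  g0 stuck-at-1: output 0 ✗
  g1 stuck-at-0: output 1 ✓
  g1 stuck-at-1: output 0 ✗
  g2 stuck-at-0: output 0 ✗
  g2 stuck-at-1: output 1 ✓
  g3 stuck-at-0: output 0 ✗
  g3 stuck-at-1: output 1 ✓
  g4 stuck-at-0: output 0 ✗
  g4 stuck-at-1: output 1 ✓
Consistent faults: {g1 stuck-at-0, g2 stuck-at-1, g3 stuck-at-1, g4 stuck-at-1} — 4 in all.

4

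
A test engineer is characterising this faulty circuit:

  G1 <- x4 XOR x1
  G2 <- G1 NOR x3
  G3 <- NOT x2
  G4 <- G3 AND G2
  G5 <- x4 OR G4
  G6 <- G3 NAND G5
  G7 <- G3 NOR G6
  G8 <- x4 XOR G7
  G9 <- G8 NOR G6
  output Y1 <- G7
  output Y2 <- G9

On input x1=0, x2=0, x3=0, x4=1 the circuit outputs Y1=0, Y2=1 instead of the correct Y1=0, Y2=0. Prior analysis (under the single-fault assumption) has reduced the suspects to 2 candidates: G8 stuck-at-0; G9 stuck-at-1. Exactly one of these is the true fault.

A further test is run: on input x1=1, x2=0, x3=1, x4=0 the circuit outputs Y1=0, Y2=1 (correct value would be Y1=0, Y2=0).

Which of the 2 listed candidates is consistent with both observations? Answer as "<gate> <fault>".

Evaluate each candidate on input x1=1, x2=0, x3=1, x4=0:
  G8 stuck-at-0: G1=1, G2=0, G3=1, G4=0, G5=0, G6=1, G7=0, G8=0 [stuck-at-0], G9=0 → Y1=0, Y2=0 — eliminated
  G9 stuck-at-1: G1=1, G2=0, G3=1, G4=0, G5=0, G6=1, G7=0, G8=0, G9=1 [stuck-at-1] → Y1=0, Y2=1 — matches
Only G9 stuck-at-1 reproduces the observed Y1=0, Y2=1.

G9 stuck-at-1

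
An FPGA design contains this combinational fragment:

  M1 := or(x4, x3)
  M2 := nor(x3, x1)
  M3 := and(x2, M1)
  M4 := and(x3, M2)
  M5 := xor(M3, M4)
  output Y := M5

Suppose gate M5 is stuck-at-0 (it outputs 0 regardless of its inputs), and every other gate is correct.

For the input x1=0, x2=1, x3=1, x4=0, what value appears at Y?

0

Propagate with M5 forced: M1=1, M2=0, M3=1, M4=0, M5=0 [stuck-at-0].
So Y = 0. (Without the fault it would be 1.)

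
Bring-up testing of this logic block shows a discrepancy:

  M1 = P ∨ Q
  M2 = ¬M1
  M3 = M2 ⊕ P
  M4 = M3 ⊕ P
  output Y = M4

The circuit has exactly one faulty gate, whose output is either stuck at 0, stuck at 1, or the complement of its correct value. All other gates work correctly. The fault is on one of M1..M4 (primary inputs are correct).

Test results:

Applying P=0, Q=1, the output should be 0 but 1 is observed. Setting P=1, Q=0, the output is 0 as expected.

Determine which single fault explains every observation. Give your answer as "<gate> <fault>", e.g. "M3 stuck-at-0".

Fault-free values for test 1 (P=0, Q=1): M1=1, M2=0, M3=0, M4=0, giving Y=0. Observed 1.
Test 1: faults giving observed 1 are {M1 stuck-at-0, M1 inverted output, M2 stuck-at-1, M2 inverted output, M3 stuck-at-1, M3 inverted output, M4 stuck-at-1, M4 inverted output}.
Test 2 (P=1, Q=0): fault-free M1=1, M2=0, M3=1, M4=0 → 0; observed 0. Eliminates M1 stuck-at-0, M1 inverted output, M2 stuck-at-1, M2 inverted output, M3 inverted output, M4 stuck-at-1, M4 inverted output.
Only M3 stuck-at-1 is consistent with every test.

M3 stuck-at-1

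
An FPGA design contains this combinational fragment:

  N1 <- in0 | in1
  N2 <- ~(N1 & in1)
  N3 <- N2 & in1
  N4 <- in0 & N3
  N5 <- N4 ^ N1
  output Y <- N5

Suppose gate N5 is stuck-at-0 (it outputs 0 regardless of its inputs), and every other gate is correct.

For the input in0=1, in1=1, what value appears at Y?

Propagate with N5 forced: N1=1, N2=0, N3=0, N4=0, N5=0 [stuck-at-0].
So Y = 0. (Without the fault it would be 1.)

0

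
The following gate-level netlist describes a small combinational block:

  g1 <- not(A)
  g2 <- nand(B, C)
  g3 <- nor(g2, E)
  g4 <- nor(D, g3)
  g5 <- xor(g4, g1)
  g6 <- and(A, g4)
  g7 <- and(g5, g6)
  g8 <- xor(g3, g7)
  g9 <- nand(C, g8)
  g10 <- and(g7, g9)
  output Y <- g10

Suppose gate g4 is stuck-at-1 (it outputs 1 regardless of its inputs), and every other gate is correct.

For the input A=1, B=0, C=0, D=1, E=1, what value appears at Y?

Propagate with g4 forced: g1=0, g2=1, g3=0, g4=1 [stuck-at-1], g5=1, g6=1, g7=1, g8=1, g9=1, g10=1.
So Y = 1. (Without the fault it would be 0.)

1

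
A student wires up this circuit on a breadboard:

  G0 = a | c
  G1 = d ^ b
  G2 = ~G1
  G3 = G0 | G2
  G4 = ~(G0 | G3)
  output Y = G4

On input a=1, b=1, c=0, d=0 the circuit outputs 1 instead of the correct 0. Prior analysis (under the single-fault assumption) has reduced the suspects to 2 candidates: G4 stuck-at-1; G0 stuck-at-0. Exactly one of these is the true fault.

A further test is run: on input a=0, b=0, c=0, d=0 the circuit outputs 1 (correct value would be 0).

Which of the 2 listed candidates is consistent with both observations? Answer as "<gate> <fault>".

Evaluate each candidate on input a=0, b=0, c=0, d=0:
  G4 stuck-at-1: G0=0, G1=0, G2=1, G3=1, G4=1 [stuck-at-1] → 1 — matches
  G0 stuck-at-0: G0=0 [stuck-at-0], G1=0, G2=1, G3=1, G4=0 → 0 — eliminated
Only G4 stuck-at-1 reproduces the observed 1.

G4 stuck-at-1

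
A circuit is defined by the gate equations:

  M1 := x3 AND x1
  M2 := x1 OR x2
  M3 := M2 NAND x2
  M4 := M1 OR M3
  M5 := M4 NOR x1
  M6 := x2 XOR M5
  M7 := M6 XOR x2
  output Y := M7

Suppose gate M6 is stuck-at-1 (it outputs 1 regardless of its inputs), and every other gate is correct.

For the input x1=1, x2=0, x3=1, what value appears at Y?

1

Propagate with M6 forced: M1=1, M2=1, M3=1, M4=1, M5=0, M6=1 [stuck-at-1], M7=1.
So Y = 1. (Without the fault it would be 0.)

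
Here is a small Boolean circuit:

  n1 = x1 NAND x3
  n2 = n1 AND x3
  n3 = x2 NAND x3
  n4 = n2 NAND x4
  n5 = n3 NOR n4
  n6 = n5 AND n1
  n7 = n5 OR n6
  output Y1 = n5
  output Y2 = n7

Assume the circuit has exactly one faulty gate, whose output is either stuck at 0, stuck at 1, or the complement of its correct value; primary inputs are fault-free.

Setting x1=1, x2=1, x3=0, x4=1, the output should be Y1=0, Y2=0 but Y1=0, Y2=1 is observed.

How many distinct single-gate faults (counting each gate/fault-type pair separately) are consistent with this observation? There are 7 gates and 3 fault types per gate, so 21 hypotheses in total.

4

Fault-free: n1=1, n2=0, n3=1, n4=1, n5=0, n6=0, n7=0 → Y1=0, Y2=0. Observed Y1=0, Y2=1.
  n1: none of the 3 fault types match ✗
  n2: none of the 3 fault types match ✗
  n3: none of the 3 fault types match ✗
  n4: none of the 3 fault types match ✗
  n5: none of the 3 fault types match ✗
  n6: stuck-at-1, inverted output ✓; others ✗
  n7: stuck-at-1, inverted output ✓; others ✗
Consistent faults: {n6 stuck-at-1, n6 inverted output, n7 stuck-at-1, n7 inverted output} — 4 in all.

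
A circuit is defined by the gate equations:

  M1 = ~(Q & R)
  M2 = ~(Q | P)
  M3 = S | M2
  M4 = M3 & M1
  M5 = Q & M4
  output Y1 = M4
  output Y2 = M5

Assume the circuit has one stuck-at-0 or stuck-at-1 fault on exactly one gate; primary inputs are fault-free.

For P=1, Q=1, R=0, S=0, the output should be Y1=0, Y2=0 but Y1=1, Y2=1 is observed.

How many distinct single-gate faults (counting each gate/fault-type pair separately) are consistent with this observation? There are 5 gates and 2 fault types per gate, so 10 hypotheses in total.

3

Fault-free: M1=1, M2=0, M3=0, M4=0, M5=0 → Y1=0, Y2=0. Observed Y1=1, Y2=1.
  M1 stuck-at-0: output Y1=0, Y2=0 ✗
  M1 stuck-at-1: output Y1=0, Y2=0 ✗
  M2 stuck-at-0: output Y1=0, Y2=0 ✗
  M2 stuck-at-1: output Y1=1, Y2=1 ✓
  M3 stuck-at-0: output Y1=0, Y2=0 ✗
  M3 stuck-at-1: output Y1=1, Y2=1 ✓
  M4 stuck-at-0: output Y1=0, Y2=0 ✗
  M4 stuck-at-1: output Y1=1, Y2=1 ✓
  M5 stuck-at-0: output Y1=0, Y2=0 ✗
  M5 stuck-at-1: output Y1=0, Y2=1 ✗
Consistent faults: {M2 stuck-at-1, M3 stuck-at-1, M4 stuck-at-1} — 3 in all.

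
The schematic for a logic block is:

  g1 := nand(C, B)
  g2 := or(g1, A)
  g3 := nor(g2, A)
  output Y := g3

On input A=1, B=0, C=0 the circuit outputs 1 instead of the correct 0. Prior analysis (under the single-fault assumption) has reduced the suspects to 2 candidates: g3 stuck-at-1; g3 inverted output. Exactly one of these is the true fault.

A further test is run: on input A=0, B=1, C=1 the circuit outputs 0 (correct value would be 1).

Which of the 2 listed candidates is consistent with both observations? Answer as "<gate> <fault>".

g3 inverted output

Evaluate each candidate on input A=0, B=1, C=1:
  g3 stuck-at-1: g1=0, g2=0, g3=1 [stuck-at-1] → 1 — eliminated
  g3 inverted output: g1=0, g2=0, g3=0 [inverted output] → 0 — matches
Only g3 inverted output reproduces the observed 0.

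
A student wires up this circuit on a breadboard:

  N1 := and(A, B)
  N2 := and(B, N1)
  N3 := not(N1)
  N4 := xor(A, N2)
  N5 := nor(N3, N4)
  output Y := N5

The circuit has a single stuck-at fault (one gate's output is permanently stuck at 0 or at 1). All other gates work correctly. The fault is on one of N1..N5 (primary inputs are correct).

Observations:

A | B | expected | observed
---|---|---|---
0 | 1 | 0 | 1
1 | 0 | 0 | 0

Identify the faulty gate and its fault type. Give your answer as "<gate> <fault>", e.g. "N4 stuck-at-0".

N3 stuck-at-0

Fault-free values for test 1 (A=0, B=1): N1=0, N2=0, N3=1, N4=0, N5=0, giving Y=0. Observed 1.
Test 1: faults giving observed 1 are {N3 stuck-at-0, N5 stuck-at-1}.
Test 2 (A=1, B=0): fault-free N1=0, N2=0, N3=1, N4=1, N5=0 → 0; observed 0. Eliminates N5 stuck-at-1.
Only N3 stuck-at-0 is consistent with every test.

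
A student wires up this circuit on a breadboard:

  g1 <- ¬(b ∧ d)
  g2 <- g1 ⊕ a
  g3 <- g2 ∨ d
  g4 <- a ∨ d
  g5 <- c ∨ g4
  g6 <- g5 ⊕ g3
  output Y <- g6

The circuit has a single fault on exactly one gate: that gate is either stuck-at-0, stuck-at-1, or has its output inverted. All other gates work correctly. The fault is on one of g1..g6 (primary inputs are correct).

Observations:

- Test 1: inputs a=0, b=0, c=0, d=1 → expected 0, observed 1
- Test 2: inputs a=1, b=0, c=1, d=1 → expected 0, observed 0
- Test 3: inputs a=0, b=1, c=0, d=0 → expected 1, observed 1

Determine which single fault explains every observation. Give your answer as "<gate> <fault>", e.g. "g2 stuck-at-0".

Fault-free values for test 1 (a=0, b=0, c=0, d=1): g1=1, g2=1, g3=1, g4=1, g5=1, g6=0, giving Y=0. Observed 1.
Test 1: faults giving observed 1 are {g3 stuck-at-0, g3 inverted output, g4 stuck-at-0, g4 inverted output, g5 stuck-at-0, g5 inverted output, g6 stuck-at-1, g6 inverted output}.
Test 2 (a=1, b=0, c=1, d=1): fault-free g1=1, g2=0, g3=1, g4=1, g5=1, g6=0 → 0; observed 0. Eliminates g3 stuck-at-0, g3 inverted output, g5 stuck-at-0, g5 inverted output, g6 stuck-at-1, g6 inverted output.
Test 3 (a=0, b=1, c=0, d=0): fault-free g1=1, g2=1, g3=1, g4=0, g5=0, g6=1 → 1; observed 1. Eliminates g4 inverted output.
Only g4 stuck-at-0 is consistent with every test.

g4 stuck-at-0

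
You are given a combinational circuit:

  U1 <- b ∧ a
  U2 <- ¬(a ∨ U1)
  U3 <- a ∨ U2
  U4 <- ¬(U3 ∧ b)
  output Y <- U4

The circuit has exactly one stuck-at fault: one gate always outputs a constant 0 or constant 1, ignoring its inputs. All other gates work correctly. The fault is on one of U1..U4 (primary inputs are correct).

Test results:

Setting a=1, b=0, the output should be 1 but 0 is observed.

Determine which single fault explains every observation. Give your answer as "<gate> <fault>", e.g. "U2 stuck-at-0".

Fault-free values for test 1 (a=1, b=0): U1=0, U2=0, U3=1, U4=1, giving Y=1. Observed 0.
Test 1: faults giving observed 0 are {U4 stuck-at-0}.
Only U4 stuck-at-0 is consistent with every test.

U4 stuck-at-0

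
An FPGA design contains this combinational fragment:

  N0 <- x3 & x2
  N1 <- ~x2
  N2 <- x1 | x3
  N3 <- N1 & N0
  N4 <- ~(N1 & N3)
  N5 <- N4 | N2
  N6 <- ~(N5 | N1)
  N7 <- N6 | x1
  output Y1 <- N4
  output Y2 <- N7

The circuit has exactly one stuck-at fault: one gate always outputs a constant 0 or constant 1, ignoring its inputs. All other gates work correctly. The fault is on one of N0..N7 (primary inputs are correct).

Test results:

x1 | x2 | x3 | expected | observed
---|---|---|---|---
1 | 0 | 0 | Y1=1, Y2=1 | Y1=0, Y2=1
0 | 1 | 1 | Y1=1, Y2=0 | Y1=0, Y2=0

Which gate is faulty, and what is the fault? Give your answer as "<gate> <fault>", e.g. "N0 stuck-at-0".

Fault-free values for test 1 (x1=1, x2=0, x3=0): N0=0, N1=1, N2=1, N3=0, N4=1, N5=1, N6=0, N7=1, giving Y1=1, Y2=1. Observed Y1=0, Y2=1.
Test 1: faults giving observed Y1=0, Y2=1 are {N0 stuck-at-1, N3 stuck-at-1, N4 stuck-at-0}.
Test 2 (x1=0, x2=1, x3=1): fault-free N0=1, N1=0, N2=1, N3=0, N4=1, N5=1, N6=0, N7=0 → Y1=1, Y2=0; observed Y1=0, Y2=0. Eliminates N0 stuck-at-1, N3 stuck-at-1.
Only N4 stuck-at-0 is consistent with every test.

N4 stuck-at-0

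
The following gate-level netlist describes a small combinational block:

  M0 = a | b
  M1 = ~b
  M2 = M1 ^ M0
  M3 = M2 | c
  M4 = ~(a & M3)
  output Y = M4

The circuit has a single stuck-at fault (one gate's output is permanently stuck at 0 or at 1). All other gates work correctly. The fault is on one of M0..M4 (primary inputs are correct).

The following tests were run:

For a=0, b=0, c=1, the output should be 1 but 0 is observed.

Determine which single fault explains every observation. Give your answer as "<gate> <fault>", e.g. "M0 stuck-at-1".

M4 stuck-at-0

Fault-free values for test 1 (a=0, b=0, c=1): M0=0, M1=1, M2=1, M3=1, M4=1, giving Y=1. Observed 0.
Test 1: faults giving observed 0 are {M4 stuck-at-0}.
Only M4 stuck-at-0 is consistent with every test.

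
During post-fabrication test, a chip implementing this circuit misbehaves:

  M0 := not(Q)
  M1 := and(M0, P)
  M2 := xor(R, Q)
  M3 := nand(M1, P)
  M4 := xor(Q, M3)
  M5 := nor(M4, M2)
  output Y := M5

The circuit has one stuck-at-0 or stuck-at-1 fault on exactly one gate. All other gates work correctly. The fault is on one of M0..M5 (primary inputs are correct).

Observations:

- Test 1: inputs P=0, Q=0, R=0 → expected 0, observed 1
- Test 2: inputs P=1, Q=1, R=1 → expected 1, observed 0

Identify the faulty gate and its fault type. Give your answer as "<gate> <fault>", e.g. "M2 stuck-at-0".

M3 stuck-at-0

Fault-free values for test 1 (P=0, Q=0, R=0): M0=1, M1=0, M2=0, M3=1, M4=1, M5=0, giving Y=0. Observed 1.
Test 1: faults giving observed 1 are {M3 stuck-at-0, M4 stuck-at-0, M5 stuck-at-1}.
Test 2 (P=1, Q=1, R=1): fault-free M0=0, M1=0, M2=0, M3=1, M4=0, M5=1 → 1; observed 0. Eliminates M4 stuck-at-0, M5 stuck-at-1.
Only M3 stuck-at-0 is consistent with every test.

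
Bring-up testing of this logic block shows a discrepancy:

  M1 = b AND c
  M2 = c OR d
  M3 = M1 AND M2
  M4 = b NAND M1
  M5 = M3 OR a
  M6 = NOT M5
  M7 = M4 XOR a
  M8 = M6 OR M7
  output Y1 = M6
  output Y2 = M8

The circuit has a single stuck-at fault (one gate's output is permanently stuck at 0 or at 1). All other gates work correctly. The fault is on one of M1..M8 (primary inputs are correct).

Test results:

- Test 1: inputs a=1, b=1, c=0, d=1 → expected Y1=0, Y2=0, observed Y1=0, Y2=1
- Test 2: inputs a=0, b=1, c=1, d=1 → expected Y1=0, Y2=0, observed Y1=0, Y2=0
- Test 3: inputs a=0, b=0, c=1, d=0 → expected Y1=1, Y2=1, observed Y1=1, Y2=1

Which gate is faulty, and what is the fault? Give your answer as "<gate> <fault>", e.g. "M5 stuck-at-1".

M4 stuck-at-0

Fault-free values for test 1 (a=1, b=1, c=0, d=1): M1=0, M2=1, M3=0, M4=1, M5=1, M6=0, M7=0, M8=0, giving Y1=0, Y2=0. Observed Y1=0, Y2=1.
Test 1: faults giving observed Y1=0, Y2=1 are {M1 stuck-at-1, M4 stuck-at-0, M7 stuck-at-1, M8 stuck-at-1}.
Test 2 (a=0, b=1, c=1, d=1): fault-free M1=1, M2=1, M3=1, M4=0, M5=1, M6=0, M7=0, M8=0 → Y1=0, Y2=0; observed Y1=0, Y2=0. Eliminates M7 stuck-at-1, M8 stuck-at-1.
Test 3 (a=0, b=0, c=1, d=0): fault-free M1=0, M2=1, M3=0, M4=1, M5=0, M6=1, M7=1, M8=1 → Y1=1, Y2=1; observed Y1=1, Y2=1. Eliminates M1 stuck-at-1.
Only M4 stuck-at-0 is consistent with every test.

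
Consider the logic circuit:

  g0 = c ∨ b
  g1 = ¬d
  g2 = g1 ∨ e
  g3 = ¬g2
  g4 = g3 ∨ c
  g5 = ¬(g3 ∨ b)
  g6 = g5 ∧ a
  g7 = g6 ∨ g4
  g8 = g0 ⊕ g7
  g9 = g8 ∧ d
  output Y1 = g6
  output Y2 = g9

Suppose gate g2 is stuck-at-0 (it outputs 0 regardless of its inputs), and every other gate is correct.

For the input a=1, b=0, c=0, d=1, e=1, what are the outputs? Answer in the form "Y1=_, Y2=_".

Y1=0, Y2=1

Propagate with g2 forced: g0=0, g1=0, g2=0 [stuck-at-0], g3=1, g4=1, g5=0, g6=0, g7=1, g8=1, g9=1.
So the outputs are Y1=0, Y2=1. (Without the fault they would be Y1=1, Y2=1.)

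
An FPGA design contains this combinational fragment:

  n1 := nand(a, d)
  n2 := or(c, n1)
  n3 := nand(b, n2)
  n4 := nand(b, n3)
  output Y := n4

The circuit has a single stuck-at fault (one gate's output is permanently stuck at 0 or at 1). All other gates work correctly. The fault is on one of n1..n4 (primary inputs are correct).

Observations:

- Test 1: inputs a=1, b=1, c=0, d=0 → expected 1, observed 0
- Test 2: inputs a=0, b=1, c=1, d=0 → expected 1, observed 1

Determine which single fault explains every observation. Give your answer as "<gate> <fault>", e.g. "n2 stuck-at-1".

Fault-free values for test 1 (a=1, b=1, c=0, d=0): n1=1, n2=1, n3=0, n4=1, giving Y=1. Observed 0.
Test 1: faults giving observed 0 are {n1 stuck-at-0, n2 stuck-at-0, n3 stuck-at-1, n4 stuck-at-0}.
Test 2 (a=0, b=1, c=1, d=0): fault-free n1=1, n2=1, n3=0, n4=1 → 1; observed 1. Eliminates n2 stuck-at-0, n3 stuck-at-1, n4 stuck-at-0.
Only n1 stuck-at-0 is consistent with every test.

n1 stuck-at-0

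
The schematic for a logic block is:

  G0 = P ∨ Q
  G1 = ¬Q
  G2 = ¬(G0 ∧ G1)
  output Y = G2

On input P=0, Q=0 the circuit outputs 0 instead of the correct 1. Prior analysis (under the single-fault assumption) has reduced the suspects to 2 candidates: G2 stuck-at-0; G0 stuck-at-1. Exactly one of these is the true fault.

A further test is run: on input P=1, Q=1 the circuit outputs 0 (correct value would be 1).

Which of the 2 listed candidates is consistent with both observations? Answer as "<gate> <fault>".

Evaluate each candidate on input P=1, Q=1:
  G2 stuck-at-0: G0=1, G1=0, G2=0 [stuck-at-0] → 0 — matches
  G0 stuck-at-1: G0=1 [stuck-at-1], G1=0, G2=1 → 1 — eliminated
Only G2 stuck-at-0 reproduces the observed 0.

G2 stuck-at-0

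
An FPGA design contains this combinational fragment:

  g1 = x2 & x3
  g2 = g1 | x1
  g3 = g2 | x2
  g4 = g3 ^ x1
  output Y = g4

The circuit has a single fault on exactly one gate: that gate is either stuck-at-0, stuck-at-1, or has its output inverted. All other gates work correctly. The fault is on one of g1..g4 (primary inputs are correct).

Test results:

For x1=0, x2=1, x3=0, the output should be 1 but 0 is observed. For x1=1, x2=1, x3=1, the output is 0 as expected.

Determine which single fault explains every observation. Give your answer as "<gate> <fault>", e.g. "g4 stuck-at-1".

g4 stuck-at-0

Fault-free values for test 1 (x1=0, x2=1, x3=0): g1=0, g2=0, g3=1, g4=1, giving Y=1. Observed 0.
Test 1: faults giving observed 0 are {g3 stuck-at-0, g3 inverted output, g4 stuck-at-0, g4 inverted output}.
Test 2 (x1=1, x2=1, x3=1): fault-free g1=1, g2=1, g3=1, g4=0 → 0; observed 0. Eliminates g3 stuck-at-0, g3 inverted output, g4 inverted output.
Only g4 stuck-at-0 is consistent with every test.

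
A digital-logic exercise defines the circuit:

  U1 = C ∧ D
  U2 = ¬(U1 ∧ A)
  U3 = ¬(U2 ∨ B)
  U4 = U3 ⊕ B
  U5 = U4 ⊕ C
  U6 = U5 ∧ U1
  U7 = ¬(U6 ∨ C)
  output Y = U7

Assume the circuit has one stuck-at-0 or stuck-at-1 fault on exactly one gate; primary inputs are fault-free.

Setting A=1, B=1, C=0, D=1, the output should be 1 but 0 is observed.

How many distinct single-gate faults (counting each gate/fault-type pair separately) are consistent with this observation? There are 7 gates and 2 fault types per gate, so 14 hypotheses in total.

Fault-free: U1=0, U2=1, U3=0, U4=1, U5=1, U6=0, U7=1 → 1. Observed 0.
  U1 stuck-at-0: output 1 ✗
  U1 stuck-at-1: output 0 ✓
  U2 stuck-at-0: output 1 ✗
  U2 stuck-at-1: output 1 ✗
  U3 stuck-at-0: output 1 ✗
  U3 stuck-at-1: output 1 ✗
  U4 stuck-at-0: output 1 ✗
  U4 stuck-at-1: output 1 ✗
  U5 stuck-at-0: output 1 ✗
  U5 stuck-at-1: output 1 ✗
  U6 stuck-at-0: output 1 ✗
  U6 stuck-at-1: output 0 ✓
  U7 stuck-at-0: output 0 ✓
  U7 stuck-at-1: output 1 ✗
Consistent faults: {U1 stuck-at-1, U6 stuck-at-1, U7 stuck-at-0} — 3 in all.

3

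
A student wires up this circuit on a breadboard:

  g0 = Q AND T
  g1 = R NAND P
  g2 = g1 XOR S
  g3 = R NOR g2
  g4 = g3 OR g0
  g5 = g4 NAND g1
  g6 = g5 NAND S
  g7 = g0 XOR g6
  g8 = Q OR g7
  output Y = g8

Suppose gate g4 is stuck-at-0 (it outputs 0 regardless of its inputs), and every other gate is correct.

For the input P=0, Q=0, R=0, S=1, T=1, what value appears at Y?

0

Propagate with g4 forced: g0=0, g1=1, g2=0, g3=1, g4=0 [stuck-at-0], g5=1, g6=0, g7=0, g8=0.
So Y = 0. (Without the fault it would be 1.)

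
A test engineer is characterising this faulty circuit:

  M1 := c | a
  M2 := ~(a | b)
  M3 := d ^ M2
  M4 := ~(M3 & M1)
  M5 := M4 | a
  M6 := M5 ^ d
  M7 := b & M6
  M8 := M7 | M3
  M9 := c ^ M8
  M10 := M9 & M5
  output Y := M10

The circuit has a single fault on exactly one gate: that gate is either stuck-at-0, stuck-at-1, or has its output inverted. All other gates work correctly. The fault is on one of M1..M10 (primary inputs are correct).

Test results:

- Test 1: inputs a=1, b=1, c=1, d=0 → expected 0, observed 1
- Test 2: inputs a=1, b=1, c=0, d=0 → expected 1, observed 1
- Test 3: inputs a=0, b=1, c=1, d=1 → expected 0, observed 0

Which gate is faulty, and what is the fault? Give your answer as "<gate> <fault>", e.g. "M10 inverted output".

Fault-free values for test 1 (a=1, b=1, c=1, d=0): M1=1, M2=0, M3=0, M4=1, M5=1, M6=1, M7=1, M8=1, M9=0, M10=0, giving Y=0. Observed 1.
Test 1: faults giving observed 1 are {M6 stuck-at-0, M6 inverted output, M7 stuck-at-0, M7 inverted output, M8 stuck-at-0, M8 inverted output, M9 stuck-at-1, M9 inverted output, M10 stuck-at-1, M10 inverted output}.
Test 2 (a=1, b=1, c=0, d=0): fault-free M1=1, M2=0, M3=0, M4=1, M5=1, M6=1, M7=1, M8=1, M9=1, M10=1 → 1; observed 1. Eliminates M6 stuck-at-0, M6 inverted output, M7 stuck-at-0, M7 inverted output, M8 stuck-at-0, M8 inverted output, M9 inverted output, M10 inverted output.
Test 3 (a=0, b=1, c=1, d=1): fault-free M1=1, M2=0, M3=1, M4=0, M5=0, M6=1, M7=1, M8=1, M9=0, M10=0 → 0; observed 0. Eliminates M10 stuck-at-1.
Only M9 stuck-at-1 is consistent with every test.

M9 stuck-at-1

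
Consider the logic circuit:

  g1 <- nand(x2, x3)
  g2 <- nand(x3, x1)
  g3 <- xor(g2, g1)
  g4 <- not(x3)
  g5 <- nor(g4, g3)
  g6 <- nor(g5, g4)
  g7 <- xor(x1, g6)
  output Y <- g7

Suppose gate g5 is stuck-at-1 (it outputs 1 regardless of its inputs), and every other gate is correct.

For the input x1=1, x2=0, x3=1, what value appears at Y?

Propagate with g5 forced: g1=1, g2=0, g3=1, g4=0, g5=1 [stuck-at-1], g6=0, g7=1.
So Y = 1. (Without the fault it would be 0.)

1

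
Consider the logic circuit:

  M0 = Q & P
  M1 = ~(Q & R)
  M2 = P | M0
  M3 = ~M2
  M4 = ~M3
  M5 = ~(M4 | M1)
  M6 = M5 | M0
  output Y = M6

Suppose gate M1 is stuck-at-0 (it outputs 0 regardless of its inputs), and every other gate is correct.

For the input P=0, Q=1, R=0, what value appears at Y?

Propagate with M1 forced: M0=0, M1=0 [stuck-at-0], M2=0, M3=1, M4=0, M5=1, M6=1.
So Y = 1. (Without the fault it would be 0.)

1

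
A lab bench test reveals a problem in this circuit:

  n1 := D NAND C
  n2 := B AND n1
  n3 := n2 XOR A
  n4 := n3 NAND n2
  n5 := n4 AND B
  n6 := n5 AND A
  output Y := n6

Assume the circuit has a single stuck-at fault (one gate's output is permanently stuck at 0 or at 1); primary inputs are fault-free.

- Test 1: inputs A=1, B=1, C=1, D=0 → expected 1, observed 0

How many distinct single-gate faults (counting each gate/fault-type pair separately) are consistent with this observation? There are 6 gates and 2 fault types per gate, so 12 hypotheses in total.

Fault-free: n1=1, n2=1, n3=0, n4=1, n5=1, n6=1 → 1. Observed 0.
  n1 stuck-at-0: output 1 ✗
  n1 stuck-at-1: output 1 ✗
  n2 stuck-at-0: output 1 ✗
  n2 stuck-at-1: output 1 ✗
  n3 stuck-at-0: output 1 ✗
  n3 stuck-at-1: output 0 ✓
  n4 stuck-at-0: output 0 ✓
  n4 stuck-at-1: output 1 ✗
  n5 stuck-at-0: output 0 ✓
  n5 stuck-at-1: output 1 ✗
  n6 stuck-at-0: output 0 ✓
  n6 stuck-at-1: output 1 ✗
Consistent faults: {n3 stuck-at-1, n4 stuck-at-0, n5 stuck-at-0, n6 stuck-at-0} — 4 in all.

4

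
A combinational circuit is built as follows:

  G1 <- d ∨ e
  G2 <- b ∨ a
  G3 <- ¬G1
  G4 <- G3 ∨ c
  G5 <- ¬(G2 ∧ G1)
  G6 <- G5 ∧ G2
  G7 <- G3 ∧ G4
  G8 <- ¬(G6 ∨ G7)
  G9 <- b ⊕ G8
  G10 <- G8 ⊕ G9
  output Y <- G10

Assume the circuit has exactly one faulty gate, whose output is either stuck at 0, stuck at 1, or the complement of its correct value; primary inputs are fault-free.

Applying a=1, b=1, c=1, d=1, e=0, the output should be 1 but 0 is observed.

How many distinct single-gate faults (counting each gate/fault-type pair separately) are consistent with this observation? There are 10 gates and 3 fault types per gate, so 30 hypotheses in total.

Fault-free: G1=1, G2=1, G3=0, G4=1, G5=0, G6=0, G7=0, G8=1, G9=0, G10=1 → 1. Observed 0.
  G1: none of the 3 fault types match ✗
  G2: none of the 3 fault types match ✗
  G3: none of the 3 fault types match ✗
  G4: none of the 3 fault types match ✗
  G5: none of the 3 fault types match ✗
  G6: none of the 3 fault types match ✗
  G7: none of the 3 fault types match ✗
  G8: none of the 3 fault types match ✗
  G9: stuck-at-1, inverted output ✓; others ✗
  G10: stuck-at-0, inverted output ✓; others ✗
Consistent faults: {G9 stuck-at-1, G9 inverted output, G10 stuck-at-0, G10 inverted output} — 4 in all.

4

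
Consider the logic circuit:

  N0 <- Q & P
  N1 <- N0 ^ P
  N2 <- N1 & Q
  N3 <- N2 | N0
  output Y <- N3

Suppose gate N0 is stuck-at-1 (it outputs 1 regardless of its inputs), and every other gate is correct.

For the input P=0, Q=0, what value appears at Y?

1

Propagate with N0 forced: N0=1 [stuck-at-1], N1=1, N2=0, N3=1.
So Y = 1. (Without the fault it would be 0.)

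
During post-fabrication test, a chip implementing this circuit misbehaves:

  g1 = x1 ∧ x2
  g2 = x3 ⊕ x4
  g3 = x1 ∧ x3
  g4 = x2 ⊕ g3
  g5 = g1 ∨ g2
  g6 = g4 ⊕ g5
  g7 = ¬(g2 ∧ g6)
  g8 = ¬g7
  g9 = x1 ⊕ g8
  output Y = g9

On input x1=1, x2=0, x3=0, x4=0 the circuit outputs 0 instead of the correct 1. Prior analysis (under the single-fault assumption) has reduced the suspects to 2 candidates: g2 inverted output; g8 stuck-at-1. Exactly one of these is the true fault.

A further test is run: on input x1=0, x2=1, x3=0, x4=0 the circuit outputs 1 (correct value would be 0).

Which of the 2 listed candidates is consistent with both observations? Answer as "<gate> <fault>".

g8 stuck-at-1

Evaluate each candidate on input x1=0, x2=1, x3=0, x4=0:
  g2 inverted output: g1=0, g2=1 [inverted output], g3=0, g4=1, g5=1, g6=0, g7=1, g8=0, g9=0 → 0 — eliminated
  g8 stuck-at-1: g1=0, g2=0, g3=0, g4=1, g5=0, g6=1, g7=1, g8=1 [stuck-at-1], g9=1 → 1 — matches
Only g8 stuck-at-1 reproduces the observed 1.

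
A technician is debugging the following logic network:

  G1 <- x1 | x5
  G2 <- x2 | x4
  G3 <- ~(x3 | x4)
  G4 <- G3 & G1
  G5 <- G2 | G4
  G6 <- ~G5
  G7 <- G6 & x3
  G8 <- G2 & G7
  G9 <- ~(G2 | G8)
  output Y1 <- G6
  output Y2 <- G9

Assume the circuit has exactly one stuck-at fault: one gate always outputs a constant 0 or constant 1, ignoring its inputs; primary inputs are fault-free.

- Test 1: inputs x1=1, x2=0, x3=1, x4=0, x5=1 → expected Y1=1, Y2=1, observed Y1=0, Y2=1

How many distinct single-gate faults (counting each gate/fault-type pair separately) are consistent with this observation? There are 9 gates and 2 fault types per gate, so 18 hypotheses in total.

4

Fault-free: G1=1, G2=0, G3=0, G4=0, G5=0, G6=1, G7=1, G8=0, G9=1 → Y1=1, Y2=1. Observed Y1=0, Y2=1.
  G1: none of the 2 fault types match ✗
  G2: none of the 2 fault types match ✗
  G3: stuck-at-1 ✓; others ✗
  G4: stuck-at-1 ✓; others ✗
  G5: stuck-at-1 ✓; others ✗
  G6: stuck-at-0 ✓; others ✗
  G7: none of the 2 fault types match ✗
  G8: none of the 2 fault types match ✗
  G9: none of the 2 fault types match ✗
Consistent faults: {G3 stuck-at-1, G4 stuck-at-1, G5 stuck-at-1, G6 stuck-at-0} — 4 in all.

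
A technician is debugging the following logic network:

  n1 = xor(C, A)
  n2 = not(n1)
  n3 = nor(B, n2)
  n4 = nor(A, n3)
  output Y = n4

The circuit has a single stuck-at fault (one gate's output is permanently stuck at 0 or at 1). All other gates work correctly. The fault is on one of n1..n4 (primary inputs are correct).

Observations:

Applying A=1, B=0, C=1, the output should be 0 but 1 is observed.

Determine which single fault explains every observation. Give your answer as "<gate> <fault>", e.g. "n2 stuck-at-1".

Fault-free values for test 1 (A=1, B=0, C=1): n1=0, n2=1, n3=0, n4=0, giving Y=0. Observed 1.
Test 1: faults giving observed 1 are {n4 stuck-at-1}.
Only n4 stuck-at-1 is consistent with every test.

n4 stuck-at-1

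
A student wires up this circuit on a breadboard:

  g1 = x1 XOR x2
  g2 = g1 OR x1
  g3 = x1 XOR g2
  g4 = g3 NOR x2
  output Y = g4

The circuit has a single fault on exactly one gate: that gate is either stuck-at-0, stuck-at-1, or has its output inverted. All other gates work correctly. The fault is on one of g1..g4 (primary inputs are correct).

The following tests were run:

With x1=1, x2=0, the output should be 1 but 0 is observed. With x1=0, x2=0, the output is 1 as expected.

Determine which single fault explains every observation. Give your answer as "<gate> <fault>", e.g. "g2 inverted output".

g2 stuck-at-0

Fault-free values for test 1 (x1=1, x2=0): g1=1, g2=1, g3=0, g4=1, giving Y=1. Observed 0.
Test 1: faults giving observed 0 are {g2 stuck-at-0, g2 inverted output, g3 stuck-at-1, g3 inverted output, g4 stuck-at-0, g4 inverted output}.
Test 2 (x1=0, x2=0): fault-free g1=0, g2=0, g3=0, g4=1 → 1; observed 1. Eliminates g2 inverted output, g3 stuck-at-1, g3 inverted output, g4 stuck-at-0, g4 inverted output.
Only g2 stuck-at-0 is consistent with every test.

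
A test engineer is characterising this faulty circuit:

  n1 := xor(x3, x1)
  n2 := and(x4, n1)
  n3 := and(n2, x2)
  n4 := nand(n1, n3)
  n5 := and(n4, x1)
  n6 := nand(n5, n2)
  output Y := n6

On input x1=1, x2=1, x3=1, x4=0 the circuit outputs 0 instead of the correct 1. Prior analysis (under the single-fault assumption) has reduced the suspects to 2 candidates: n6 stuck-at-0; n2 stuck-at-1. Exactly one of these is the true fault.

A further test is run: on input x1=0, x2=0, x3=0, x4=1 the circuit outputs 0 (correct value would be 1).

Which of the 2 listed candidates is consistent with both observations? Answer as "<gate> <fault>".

Evaluate each candidate on input x1=0, x2=0, x3=0, x4=1:
  n6 stuck-at-0: n1=0, n2=0, n3=0, n4=1, n5=0, n6=0 [stuck-at-0] → 0 — matches
  n2 stuck-at-1: n1=0, n2=1 [stuck-at-1], n3=0, n4=1, n5=0, n6=1 → 1 — eliminated
Only n6 stuck-at-0 reproduces the observed 0.

n6 stuck-at-0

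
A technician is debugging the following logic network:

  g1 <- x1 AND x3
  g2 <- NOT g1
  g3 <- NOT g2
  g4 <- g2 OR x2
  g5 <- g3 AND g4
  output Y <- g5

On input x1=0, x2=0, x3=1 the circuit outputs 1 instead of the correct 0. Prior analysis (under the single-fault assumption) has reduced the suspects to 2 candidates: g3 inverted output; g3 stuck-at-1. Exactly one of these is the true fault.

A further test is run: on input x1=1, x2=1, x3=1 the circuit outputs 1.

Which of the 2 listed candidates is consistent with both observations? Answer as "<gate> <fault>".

g3 stuck-at-1

Evaluate each candidate on input x1=1, x2=1, x3=1:
  g3 inverted output: g1=1, g2=0, g3=0 [inverted output], g4=1, g5=0 → 0 — eliminated
  g3 stuck-at-1: g1=1, g2=0, g3=1 [stuck-at-1], g4=1, g5=1 → 1 — matches
Only g3 stuck-at-1 reproduces the observed 1.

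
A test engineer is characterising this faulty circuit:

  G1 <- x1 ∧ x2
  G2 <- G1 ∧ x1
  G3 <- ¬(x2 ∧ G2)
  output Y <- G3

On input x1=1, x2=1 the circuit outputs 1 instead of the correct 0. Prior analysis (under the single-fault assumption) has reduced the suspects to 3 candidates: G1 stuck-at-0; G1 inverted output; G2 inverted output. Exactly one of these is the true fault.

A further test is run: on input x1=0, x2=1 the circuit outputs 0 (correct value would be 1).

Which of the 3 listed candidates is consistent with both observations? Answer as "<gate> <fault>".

Evaluate each candidate on input x1=0, x2=1:
  G1 stuck-at-0: G1=0 [stuck-at-0], G2=0, G3=1 → 1 — eliminated
  G1 inverted output: G1=1 [inverted output], G2=0, G3=1 → 1 — eliminated
  G2 inverted output: G1=0, G2=1 [inverted output], G3=0 → 0 — matches
Only G2 inverted output reproduces the observed 0.

G2 inverted output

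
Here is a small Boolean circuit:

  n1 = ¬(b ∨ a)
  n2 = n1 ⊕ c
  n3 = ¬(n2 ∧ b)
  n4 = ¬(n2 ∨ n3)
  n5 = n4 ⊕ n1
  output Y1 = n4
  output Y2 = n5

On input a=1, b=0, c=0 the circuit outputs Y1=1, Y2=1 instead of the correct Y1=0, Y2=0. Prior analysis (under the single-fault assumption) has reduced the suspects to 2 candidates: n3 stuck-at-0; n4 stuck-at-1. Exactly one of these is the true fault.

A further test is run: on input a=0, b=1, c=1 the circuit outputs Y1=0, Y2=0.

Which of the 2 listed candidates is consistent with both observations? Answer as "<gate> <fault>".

Evaluate each candidate on input a=0, b=1, c=1:
  n3 stuck-at-0: n1=0, n2=1, n3=0 [stuck-at-0], n4=0, n5=0 → Y1=0, Y2=0 — matches
  n4 stuck-at-1: n1=0, n2=1, n3=0, n4=1 [stuck-at-1], n5=1 → Y1=1, Y2=1 — eliminated
Only n3 stuck-at-0 reproduces the observed Y1=0, Y2=0.

n3 stuck-at-0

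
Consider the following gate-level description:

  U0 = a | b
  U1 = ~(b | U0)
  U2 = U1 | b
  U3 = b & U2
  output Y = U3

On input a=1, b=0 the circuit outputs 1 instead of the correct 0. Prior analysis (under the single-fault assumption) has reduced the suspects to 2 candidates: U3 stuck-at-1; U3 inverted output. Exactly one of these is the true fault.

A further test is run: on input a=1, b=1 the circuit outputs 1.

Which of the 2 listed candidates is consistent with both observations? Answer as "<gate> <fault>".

Evaluate each candidate on input a=1, b=1:
  U3 stuck-at-1: U0=1, U1=0, U2=1, U3=1 [stuck-at-1] → 1 — matches
  U3 inverted output: U0=1, U1=0, U2=1, U3=0 [inverted output] → 0 — eliminated
Only U3 stuck-at-1 reproduces the observed 1.

U3 stuck-at-1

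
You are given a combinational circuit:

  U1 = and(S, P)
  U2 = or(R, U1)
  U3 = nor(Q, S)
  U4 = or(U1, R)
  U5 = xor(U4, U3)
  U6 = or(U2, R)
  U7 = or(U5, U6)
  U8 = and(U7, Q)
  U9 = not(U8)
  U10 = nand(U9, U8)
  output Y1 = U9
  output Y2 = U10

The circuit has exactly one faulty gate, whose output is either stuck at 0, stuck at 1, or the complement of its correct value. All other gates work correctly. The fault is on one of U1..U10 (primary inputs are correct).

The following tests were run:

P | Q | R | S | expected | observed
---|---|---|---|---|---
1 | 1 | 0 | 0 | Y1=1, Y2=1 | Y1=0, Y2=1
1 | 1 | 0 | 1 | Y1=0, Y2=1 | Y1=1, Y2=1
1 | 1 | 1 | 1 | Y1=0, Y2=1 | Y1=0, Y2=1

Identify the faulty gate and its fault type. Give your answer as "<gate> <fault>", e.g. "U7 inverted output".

U1 inverted output

Fault-free values for test 1 (P=1, Q=1, R=0, S=0): U1=0, U2=0, U3=0, U4=0, U5=0, U6=0, U7=0, U8=0, U9=1, U10=1, giving Y1=1, Y2=1. Observed Y1=0, Y2=1.
Test 1: faults giving observed Y1=0, Y2=1 are {U1 stuck-at-1, U1 inverted output, U2 stuck-at-1, U2 inverted output, U3 stuck-at-1, U3 inverted output, U4 stuck-at-1, U4 inverted output, U5 stuck-at-1, U5 inverted output, U6 stuck-at-1, U6 inverted output, U7 stuck-at-1, U7 inverted output, U8 stuck-at-1, U8 inverted output, U9 stuck-at-0, U9 inverted output}.
Test 2 (P=1, Q=1, R=0, S=1): fault-free U1=1, U2=1, U3=0, U4=1, U5=1, U6=1, U7=1, U8=1, U9=0, U10=1 → Y1=0, Y2=1; observed Y1=1, Y2=1. Eliminates U1 stuck-at-1, U2 stuck-at-1, U2 inverted output, U3 stuck-at-1, U3 inverted output, U4 stuck-at-1, U4 inverted output, U5 stuck-at-1, U5 inverted output, U6 stuck-at-1, U6 inverted output, U7 stuck-at-1, U8 stuck-at-1, U9 stuck-at-0, U9 inverted output.
Test 3 (P=1, Q=1, R=1, S=1): fault-free U1=1, U2=1, U3=0, U4=1, U5=1, U6=1, U7=1, U8=1, U9=0, U10=1 → Y1=0, Y2=1; observed Y1=0, Y2=1. Eliminates U7 inverted output, U8 inverted output.
Only U1 inverted output is consistent with every test.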